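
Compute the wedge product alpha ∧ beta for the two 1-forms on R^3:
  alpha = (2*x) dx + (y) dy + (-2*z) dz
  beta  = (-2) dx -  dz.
alpha ∧ beta = (-2*x - 4*z) dx ∧ dz + (2*y) dx ∧ dy + (-y) dy ∧ dz

Distribute the wedge, using dx_i ∧ dx_j = -dx_j ∧ dx_i and dx_i ∧ dx_i = 0. For each pair (i, j) with i < j, the coefficient of dx_i ∧ dx_j in alpha ∧ beta is (alpha_i * beta_j - alpha_j * beta_i). Collecting: alpha ∧ beta = (-2*x - 4*z) dx ∧ dz + (2*y) dx ∧ dy + (-y) dy ∧ dz.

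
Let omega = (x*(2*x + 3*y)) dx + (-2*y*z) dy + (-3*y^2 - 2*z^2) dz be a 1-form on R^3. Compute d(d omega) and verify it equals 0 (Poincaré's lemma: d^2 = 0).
d(d omega) = 0

Step 1: d omega = sum_{i<j} (∂f_j/∂x_i - ∂f_i/∂x_j) dx_i ∧ dx_j:
  coeff of dx ∧ dy: -3*x
  coeff of dx ∧ dz: 0
  coeff of dy ∧ dz: -4*y
Step 2: Apply d again to each 2-form coefficient. The only possible 3-form in R^3 is dx ∧ dy ∧ dz, with coefficient
  ∂(coeff of dy∧dz)/∂x - ∂(coeff of dx∧dz)/∂y + ∂(coeff of dx∧dy)/∂z
  = ∂/∂x (-4*y) - ∂/∂y (0) + ∂/∂z (-3*x).
Each of these terms simplifies to sums of mixed partials that cancel in pairs. The result is 0 (by equality of mixed partials for smooth functions — Schwarz / Clairaut).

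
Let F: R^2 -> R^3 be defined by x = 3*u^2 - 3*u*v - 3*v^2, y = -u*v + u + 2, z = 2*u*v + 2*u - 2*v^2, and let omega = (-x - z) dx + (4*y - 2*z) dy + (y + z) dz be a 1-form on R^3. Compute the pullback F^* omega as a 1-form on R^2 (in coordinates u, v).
F^* omega = (-18*u^3 + 15*u^2*v - 12*u^2 + 37*u*v^2 + 6*u*v + 6*u - 23*v^3 - 4*v + 12) du + (9*u^3 + 25*u^2*v + 12*u^2 - 33*u*v^2 - 4*u - 22*v^3 - 8*v) dv

Using F^*(f dg) = (f ∘ F) d(g ∘ F), substitute each coordinate x_i by F_i(u, v) in f_i, and replace dx_i by d F_i = (∂F_i/∂u) du + (∂F_i/∂v) dv.
  For the x component: f_1(F) = -3*u^2 + u*v - 2*u + 5*v^2; d F_1 = (6*u - 3*v) du + (-3*u - 6*v) dv
  For the y component: f_2(F) = -8*u*v + 4*v^2 + 8; d F_2 = (1 - v) du + (-u) dv
  For the z component: f_3(F) = u*v + 3*u - 2*v^2 + 2; d F_3 = (2*v + 2) du + (2*u - 4*v) dv
Combining and collecting du, dv coefficients:
  coeff of du: -18*u^3 + 15*u^2*v - 12*u^2 + 37*u*v^2 + 6*u*v + 6*u - 23*v^3 - 4*v + 12
  coeff of dv: 9*u^3 + 25*u^2*v + 12*u^2 - 33*u*v^2 - 4*u - 22*v^3 - 8*v
F^* omega = (-18*u^3 + 15*u^2*v - 12*u^2 + 37*u*v^2 + 6*u*v + 6*u - 23*v^3 - 4*v + 12) du + (9*u^3 + 25*u^2*v + 12*u^2 - 33*u*v^2 - 4*u - 22*v^3 - 8*v) dv.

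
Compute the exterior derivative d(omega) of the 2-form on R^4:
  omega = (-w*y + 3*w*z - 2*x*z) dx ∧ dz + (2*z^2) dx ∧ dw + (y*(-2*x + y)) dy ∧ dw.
d(omega) = (w) dx ∧ dy ∧ dz + (-y - z) dx ∧ dz ∧ dw + (-2*y) dx ∧ dy ∧ dw

For a 2-form omega = sum_{i<j} g_{ij} dx_i ∧ dx_j, the exterior derivative is
  d(omega) = sum_{i<j} d(g_{ij}) ∧ dx_i ∧ dx_j = sum_{i<j, k} (∂g_{ij}/∂x_k) dx_k ∧ dx_i ∧ dx_j.
Expand each term, using dx_k ∧ dx_i ∧ dx_j = sgn(permutation) dx_{(a)} ∧ dx_{(b)} ∧ dx_{(c)} with (a < b < c) sorted:
  d(-w*y + 3*w*z - 2*x*z) includes (∂/∂y)(-w*y + 3*w*z - 2*x*z) dy = (-w) dy, which multiplied by dx ∧ dz gives (w) dx ∧ dy ∧ dz
  d(-w*y + 3*w*z - 2*x*z) includes (∂/∂w)(-w*y + 3*w*z - 2*x*z) dw = (-y + 3*z) dw, which multiplied by dx ∧ dz gives (-y + 3*z) dx ∧ dz ∧ dw
  d(2*z^2) includes (∂/∂z)(2*z^2) dz = (4*z) dz, which multiplied by dx ∧ dw gives (-4*z) dx ∧ dz ∧ dw
  d(y*(-2*x + y)) includes (∂/∂x)(y*(-2*x + y)) dx = (-2*y) dx, which multiplied by dy ∧ dw gives (-2*y) dx ∧ dy ∧ dw
Collecting like 3-forms: d(omega) = (w) dx ∧ dy ∧ dz + (-y - z) dx ∧ dz ∧ dw + (-2*y) dx ∧ dy ∧ dw.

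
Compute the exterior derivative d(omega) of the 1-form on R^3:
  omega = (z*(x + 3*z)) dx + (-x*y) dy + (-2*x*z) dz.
d(omega) = (-y) dx ∧ dy + (-x - 8*z) dx ∧ dz

For a 1-form omega = sum_i f_i dx_i, the exterior derivative is
  d(omega) = sum_{i < j} (∂f_j/∂x_i - ∂f_i/∂x_j) dx_i ∧ dx_j.
  coefficient of dx ∧ dy: ∂f_2/∂x - ∂f_1/∂y = ∂(-x*y)/∂x - ∂(z*(x + 3*z))/∂y = -y
  coefficient of dx ∧ dz: ∂f_3/∂x - ∂f_1/∂z = ∂(-2*x*z)/∂x - ∂(z*(x + 3*z))/∂z = -x - 8*z
Assembling: d(omega) = (-y) dx ∧ dy + (-x - 8*z) dx ∧ dz.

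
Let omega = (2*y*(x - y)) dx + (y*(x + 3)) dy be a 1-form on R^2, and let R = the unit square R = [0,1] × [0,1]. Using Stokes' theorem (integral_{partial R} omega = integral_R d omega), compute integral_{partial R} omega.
integral_(partial R) omega = 3/2

Stokes: integral_partial_R omega = integral_R d omega with d omega = (∂Q/∂x - ∂P/∂y) dx ∧ dy.
  ∂Q/∂x = y
  ∂P/∂y = 2*x - 4*y
  integrand = ∂Q/∂x - ∂P/∂y = -2*x + 5*y.
Integrating over R: integral_0^1 integral_0^1 (-2*x + 5*y) dx dy = 3/2.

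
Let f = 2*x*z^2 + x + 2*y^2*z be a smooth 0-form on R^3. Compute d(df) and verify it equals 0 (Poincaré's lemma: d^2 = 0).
d(df) = 0

Step 1: df = sum_i (∂f/∂x_i) dx_i = (2*z^2 + 1) dx + (4*y*z) dy + (4*x*z + 2*y^2) dz.
Step 2: Apply d again. Using the 1-form formula, the coefficient of dx ∧ dy in d(df) is ∂^2 f/∂x ∂y - ∂^2 f/∂y ∂x = (0) - (0) = 0 (equality of mixed partials for smooth f).
Similarly for dx ∧ dz and dy ∧ dz — all coefficients vanish. So d(df) = 0.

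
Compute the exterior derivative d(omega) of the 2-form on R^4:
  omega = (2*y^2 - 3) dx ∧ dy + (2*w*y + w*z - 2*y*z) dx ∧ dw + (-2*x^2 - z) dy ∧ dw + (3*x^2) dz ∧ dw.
d(omega) = (-2*w - 4*x + 2*z) dx ∧ dy ∧ dw + (-w + 6*x + 2*y) dx ∧ dz ∧ dw + (1) dy ∧ dz ∧ dw

For a 2-form omega = sum_{i<j} g_{ij} dx_i ∧ dx_j, the exterior derivative is
  d(omega) = sum_{i<j} d(g_{ij}) ∧ dx_i ∧ dx_j = sum_{i<j, k} (∂g_{ij}/∂x_k) dx_k ∧ dx_i ∧ dx_j.
Expand each term, using dx_k ∧ dx_i ∧ dx_j = sgn(permutation) dx_{(a)} ∧ dx_{(b)} ∧ dx_{(c)} with (a < b < c) sorted:
  d(2*w*y + w*z - 2*y*z) includes (∂/∂y)(2*w*y + w*z - 2*y*z) dy = (2*w - 2*z) dy, which multiplied by dx ∧ dw gives (-2*w + 2*z) dx ∧ dy ∧ dw
  d(2*w*y + w*z - 2*y*z) includes (∂/∂z)(2*w*y + w*z - 2*y*z) dz = (w - 2*y) dz, which multiplied by dx ∧ dw gives (-w + 2*y) dx ∧ dz ∧ dw
  d(-2*x^2 - z) includes (∂/∂x)(-2*x^2 - z) dx = (-4*x) dx, which multiplied by dy ∧ dw gives (-4*x) dx ∧ dy ∧ dw
  d(-2*x^2 - z) includes (∂/∂z)(-2*x^2 - z) dz = (-1) dz, which multiplied by dy ∧ dw gives (1) dy ∧ dz ∧ dw
  d(3*x^2) includes (∂/∂x)(3*x^2) dx = (6*x) dx, which multiplied by dz ∧ dw gives (6*x) dx ∧ dz ∧ dw
Collecting like 3-forms: d(omega) = (-2*w - 4*x + 2*z) dx ∧ dy ∧ dw + (-w + 6*x + 2*y) dx ∧ dz ∧ dw + (1) dy ∧ dz ∧ dw.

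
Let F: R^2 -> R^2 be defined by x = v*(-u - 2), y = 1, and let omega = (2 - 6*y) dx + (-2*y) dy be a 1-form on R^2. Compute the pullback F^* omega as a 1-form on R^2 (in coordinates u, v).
F^* omega = (4*v) du + (4*u + 8) dv

Using F^*(f dg) = (f ∘ F) d(g ∘ F), substitute each coordinate x_i by F_i(u, v) in f_i, and replace dx_i by d F_i = (∂F_i/∂u) du + (∂F_i/∂v) dv.
  For the x component: f_1(F) = -4; d F_1 = (-v) du + (-u - 2) dv
  For the y component: f_2(F) = -2; d F_2 = (0) du + (0) dv
Combining and collecting du, dv coefficients:
  coeff of du: 4*v
  coeff of dv: 4*u + 8
F^* omega = (4*v) du + (4*u + 8) dv.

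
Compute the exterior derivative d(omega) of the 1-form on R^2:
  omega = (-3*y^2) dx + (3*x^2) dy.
d(omega) = (6*x + 6*y) dx ∧ dy

For a 1-form omega = sum_i f_i dx_i, the exterior derivative is
  d(omega) = sum_{i < j} (∂f_j/∂x_i - ∂f_i/∂x_j) dx_i ∧ dx_j.
  coefficient of dx ∧ dy: ∂f_2/∂x - ∂f_1/∂y = ∂(3*x^2)/∂x - ∂(-3*y^2)/∂y = 6*x + 6*y
Assembling: d(omega) = (6*x + 6*y) dx ∧ dy.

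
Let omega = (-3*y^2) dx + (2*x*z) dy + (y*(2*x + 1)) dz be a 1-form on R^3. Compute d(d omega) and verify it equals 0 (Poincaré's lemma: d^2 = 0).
d(d omega) = 0

Step 1: d omega = sum_{i<j} (∂f_j/∂x_i - ∂f_i/∂x_j) dx_i ∧ dx_j:
  coeff of dx ∧ dy: 6*y + 2*z
  coeff of dx ∧ dz: 2*y
  coeff of dy ∧ dz: 1
Step 2: Apply d again to each 2-form coefficient. The only possible 3-form in R^3 is dx ∧ dy ∧ dz, with coefficient
  ∂(coeff of dy∧dz)/∂x - ∂(coeff of dx∧dz)/∂y + ∂(coeff of dx∧dy)/∂z
  = ∂/∂x (1) - ∂/∂y (2*y) + ∂/∂z (6*y + 2*z).
Each of these terms simplifies to sums of mixed partials that cancel in pairs. The result is 0 (by equality of mixed partials for smooth functions — Schwarz / Clairaut).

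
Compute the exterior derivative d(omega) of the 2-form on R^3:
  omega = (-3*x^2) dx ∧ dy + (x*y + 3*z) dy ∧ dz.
d(omega) = (y) dx ∧ dy ∧ dz

For a 2-form omega = sum_{i<j} g_{ij} dx_i ∧ dx_j, the exterior derivative is
  d(omega) = sum_{i<j} d(g_{ij}) ∧ dx_i ∧ dx_j = sum_{i<j, k} (∂g_{ij}/∂x_k) dx_k ∧ dx_i ∧ dx_j.
Expand each term, using dx_k ∧ dx_i ∧ dx_j = sgn(permutation) dx_{(a)} ∧ dx_{(b)} ∧ dx_{(c)} with (a < b < c) sorted:
  d(x*y + 3*z) includes (∂/∂x)(x*y + 3*z) dx = (y) dx, which multiplied by dy ∧ dz gives (y) dx ∧ dy ∧ dz
Collecting like 3-forms: d(omega) = (y) dx ∧ dy ∧ dz.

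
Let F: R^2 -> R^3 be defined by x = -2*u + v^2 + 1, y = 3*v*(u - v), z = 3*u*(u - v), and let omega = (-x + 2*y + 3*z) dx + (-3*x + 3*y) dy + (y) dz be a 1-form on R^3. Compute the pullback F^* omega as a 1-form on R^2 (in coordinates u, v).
F^* omega = (18*u^2*v - 18*u^2 + 24*u*v - 4*u - 27*v^3 + 14*v^2 - 9*v + 2) du + (36*u^2*v + 18*u^2 - 87*u*v^2 - 32*u*v - 9*u + 58*v^3 + 16*v) dv

Using F^*(f dg) = (f ∘ F) d(g ∘ F), substitute each coordinate x_i by F_i(u, v) in f_i, and replace dx_i by d F_i = (∂F_i/∂u) du + (∂F_i/∂v) dv.
  For the x component: f_1(F) = 9*u^2 - 3*u*v + 2*u - 7*v^2 - 1; d F_1 = (-2) du + (2*v) dv
  For the y component: f_2(F) = 9*u*v + 6*u - 12*v^2 - 3; d F_2 = (3*v) du + (3*u - 6*v) dv
  For the z component: f_3(F) = 3*v*(u - v); d F_3 = (6*u - 3*v) du + (-3*u) dv
Combining and collecting du, dv coefficients:
  coeff of du: 18*u^2*v - 18*u^2 + 24*u*v - 4*u - 27*v^3 + 14*v^2 - 9*v + 2
  coeff of dv: 36*u^2*v + 18*u^2 - 87*u*v^2 - 32*u*v - 9*u + 58*v^3 + 16*v
F^* omega = (18*u^2*v - 18*u^2 + 24*u*v - 4*u - 27*v^3 + 14*v^2 - 9*v + 2) du + (36*u^2*v + 18*u^2 - 87*u*v^2 - 32*u*v - 9*u + 58*v^3 + 16*v) dv.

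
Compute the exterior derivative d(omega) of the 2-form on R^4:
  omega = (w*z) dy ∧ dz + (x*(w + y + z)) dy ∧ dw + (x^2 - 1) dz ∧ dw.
d(omega) = (-x + z) dy ∧ dz ∧ dw + (w + y + z) dx ∧ dy ∧ dw + (2*x) dx ∧ dz ∧ dw

For a 2-form omega = sum_{i<j} g_{ij} dx_i ∧ dx_j, the exterior derivative is
  d(omega) = sum_{i<j} d(g_{ij}) ∧ dx_i ∧ dx_j = sum_{i<j, k} (∂g_{ij}/∂x_k) dx_k ∧ dx_i ∧ dx_j.
Expand each term, using dx_k ∧ dx_i ∧ dx_j = sgn(permutation) dx_{(a)} ∧ dx_{(b)} ∧ dx_{(c)} with (a < b < c) sorted:
  d(w*z) includes (∂/∂w)(w*z) dw = (z) dw, which multiplied by dy ∧ dz gives (z) dy ∧ dz ∧ dw
  d(x*(w + y + z)) includes (∂/∂x)(x*(w + y + z)) dx = (w + y + z) dx, which multiplied by dy ∧ dw gives (w + y + z) dx ∧ dy ∧ dw
  d(x*(w + y + z)) includes (∂/∂z)(x*(w + y + z)) dz = (x) dz, which multiplied by dy ∧ dw gives (-x) dy ∧ dz ∧ dw
  d(x^2 - 1) includes (∂/∂x)(x^2 - 1) dx = (2*x) dx, which multiplied by dz ∧ dw gives (2*x) dx ∧ dz ∧ dw
Collecting like 3-forms: d(omega) = (-x + z) dy ∧ dz ∧ dw + (w + y + z) dx ∧ dy ∧ dw + (2*x) dx ∧ dz ∧ dw.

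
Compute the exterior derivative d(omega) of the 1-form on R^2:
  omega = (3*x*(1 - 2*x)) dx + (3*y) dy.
d(omega) = 0

For a 1-form omega = sum_i f_i dx_i, the exterior derivative is
  d(omega) = sum_{i < j} (∂f_j/∂x_i - ∂f_i/∂x_j) dx_i ∧ dx_j.

Assembling: d(omega) = 0.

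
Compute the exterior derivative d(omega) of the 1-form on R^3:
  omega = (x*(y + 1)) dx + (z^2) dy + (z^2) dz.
d(omega) = (-x) dx ∧ dy + (-2*z) dy ∧ dz

For a 1-form omega = sum_i f_i dx_i, the exterior derivative is
  d(omega) = sum_{i < j} (∂f_j/∂x_i - ∂f_i/∂x_j) dx_i ∧ dx_j.
  coefficient of dx ∧ dy: ∂f_2/∂x - ∂f_1/∂y = ∂(z^2)/∂x - ∂(x*(y + 1))/∂y = -x
  coefficient of dy ∧ dz: ∂f_3/∂y - ∂f_2/∂z = ∂(z^2)/∂y - ∂(z^2)/∂z = -2*z
Assembling: d(omega) = (-x) dx ∧ dy + (-2*z) dy ∧ dz.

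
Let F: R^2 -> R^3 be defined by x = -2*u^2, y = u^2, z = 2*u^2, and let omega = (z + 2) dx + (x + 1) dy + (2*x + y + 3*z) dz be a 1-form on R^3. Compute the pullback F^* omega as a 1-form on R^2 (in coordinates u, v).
F^* omega = (-6*u) du

Using F^*(f dg) = (f ∘ F) d(g ∘ F), substitute each coordinate x_i by F_i(u, v) in f_i, and replace dx_i by d F_i = (∂F_i/∂u) du + (∂F_i/∂v) dv.
  For the x component: f_1(F) = 2*u^2 + 2; d F_1 = (-4*u) du + (0) dv
  For the y component: f_2(F) = 1 - 2*u^2; d F_2 = (2*u) du + (0) dv
  For the z component: f_3(F) = 3*u^2; d F_3 = (4*u) du + (0) dv
Combining and collecting du, dv coefficients:
  coeff of du: -6*u
  coeff of dv: 0
F^* omega = (-6*u) du.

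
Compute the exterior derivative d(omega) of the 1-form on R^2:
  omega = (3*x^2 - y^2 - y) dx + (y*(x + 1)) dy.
d(omega) = (3*y + 1) dx ∧ dy

For a 1-form omega = sum_i f_i dx_i, the exterior derivative is
  d(omega) = sum_{i < j} (∂f_j/∂x_i - ∂f_i/∂x_j) dx_i ∧ dx_j.
  coefficient of dx ∧ dy: ∂f_2/∂x - ∂f_1/∂y = ∂(y*(x + 1))/∂x - ∂(3*x^2 - y^2 - y)/∂y = 3*y + 1
Assembling: d(omega) = (3*y + 1) dx ∧ dy.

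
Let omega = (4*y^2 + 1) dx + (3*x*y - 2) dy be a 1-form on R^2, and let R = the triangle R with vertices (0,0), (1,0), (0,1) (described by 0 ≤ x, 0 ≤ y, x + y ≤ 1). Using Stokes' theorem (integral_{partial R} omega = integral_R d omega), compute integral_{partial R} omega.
integral_(partial R) omega = -5/6

Stokes: integral_partial_R omega = integral_R d omega with d omega = (∂Q/∂x - ∂P/∂y) dx ∧ dy.
  ∂Q/∂x = 3*y
  ∂P/∂y = 8*y
  integrand = ∂Q/∂x - ∂P/∂y = -5*y.
Integrating over R: integral_0^1 integral_0^{1-x} (-5*y) dy dx = -5/6.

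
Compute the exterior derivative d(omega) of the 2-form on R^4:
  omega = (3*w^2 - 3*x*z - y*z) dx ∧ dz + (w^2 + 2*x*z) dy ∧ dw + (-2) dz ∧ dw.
d(omega) = (z) dx ∧ dy ∧ dz + (6*w) dx ∧ dz ∧ dw + (2*z) dx ∧ dy ∧ dw + (-2*x) dy ∧ dz ∧ dw

For a 2-form omega = sum_{i<j} g_{ij} dx_i ∧ dx_j, the exterior derivative is
  d(omega) = sum_{i<j} d(g_{ij}) ∧ dx_i ∧ dx_j = sum_{i<j, k} (∂g_{ij}/∂x_k) dx_k ∧ dx_i ∧ dx_j.
Expand each term, using dx_k ∧ dx_i ∧ dx_j = sgn(permutation) dx_{(a)} ∧ dx_{(b)} ∧ dx_{(c)} with (a < b < c) sorted:
  d(3*w^2 - 3*x*z - y*z) includes (∂/∂y)(3*w^2 - 3*x*z - y*z) dy = (-z) dy, which multiplied by dx ∧ dz gives (z) dx ∧ dy ∧ dz
  d(3*w^2 - 3*x*z - y*z) includes (∂/∂w)(3*w^2 - 3*x*z - y*z) dw = (6*w) dw, which multiplied by dx ∧ dz gives (6*w) dx ∧ dz ∧ dw
  d(w^2 + 2*x*z) includes (∂/∂x)(w^2 + 2*x*z) dx = (2*z) dx, which multiplied by dy ∧ dw gives (2*z) dx ∧ dy ∧ dw
  d(w^2 + 2*x*z) includes (∂/∂z)(w^2 + 2*x*z) dz = (2*x) dz, which multiplied by dy ∧ dw gives (-2*x) dy ∧ dz ∧ dw
Collecting like 3-forms: d(omega) = (z) dx ∧ dy ∧ dz + (6*w) dx ∧ dz ∧ dw + (2*z) dx ∧ dy ∧ dw + (-2*x) dy ∧ dz ∧ dw.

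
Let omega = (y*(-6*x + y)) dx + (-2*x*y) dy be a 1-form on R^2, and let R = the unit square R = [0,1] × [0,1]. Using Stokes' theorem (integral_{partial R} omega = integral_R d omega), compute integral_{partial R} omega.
integral_(partial R) omega = 1

Stokes: integral_partial_R omega = integral_R d omega with d omega = (∂Q/∂x - ∂P/∂y) dx ∧ dy.
  ∂Q/∂x = -2*y
  ∂P/∂y = -6*x + 2*y
  integrand = ∂Q/∂x - ∂P/∂y = 6*x - 4*y.
Integrating over R: integral_0^1 integral_0^1 (6*x - 4*y) dx dy = 1.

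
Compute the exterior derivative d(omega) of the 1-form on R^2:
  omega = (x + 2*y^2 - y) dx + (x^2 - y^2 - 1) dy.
d(omega) = (2*x - 4*y + 1) dx ∧ dy

For a 1-form omega = sum_i f_i dx_i, the exterior derivative is
  d(omega) = sum_{i < j} (∂f_j/∂x_i - ∂f_i/∂x_j) dx_i ∧ dx_j.
  coefficient of dx ∧ dy: ∂f_2/∂x - ∂f_1/∂y = ∂(x^2 - y^2 - 1)/∂x - ∂(x + 2*y^2 - y)/∂y = 2*x - 4*y + 1
Assembling: d(omega) = (2*x - 4*y + 1) dx ∧ dy.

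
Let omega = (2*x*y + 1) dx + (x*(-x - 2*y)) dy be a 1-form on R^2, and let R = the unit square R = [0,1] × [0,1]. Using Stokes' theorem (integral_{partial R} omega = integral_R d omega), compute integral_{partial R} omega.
integral_(partial R) omega = -3

Stokes: integral_partial_R omega = integral_R d omega with d omega = (∂Q/∂x - ∂P/∂y) dx ∧ dy.
  ∂Q/∂x = -2*x - 2*y
  ∂P/∂y = 2*x
  integrand = ∂Q/∂x - ∂P/∂y = -4*x - 2*y.
Integrating over R: integral_0^1 integral_0^1 (-4*x - 2*y) dx dy = -3.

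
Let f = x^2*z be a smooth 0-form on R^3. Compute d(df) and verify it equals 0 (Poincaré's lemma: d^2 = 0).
d(df) = 0

Step 1: df = sum_i (∂f/∂x_i) dx_i = (2*x*z) dx + (0) dy + (x^2) dz.
Step 2: Apply d again. Using the 1-form formula, the coefficient of dx ∧ dy in d(df) is ∂^2 f/∂x ∂y - ∂^2 f/∂y ∂x = (0) - (0) = 0 (equality of mixed partials for smooth f).
Similarly for dx ∧ dz and dy ∧ dz — all coefficients vanish. So d(df) = 0.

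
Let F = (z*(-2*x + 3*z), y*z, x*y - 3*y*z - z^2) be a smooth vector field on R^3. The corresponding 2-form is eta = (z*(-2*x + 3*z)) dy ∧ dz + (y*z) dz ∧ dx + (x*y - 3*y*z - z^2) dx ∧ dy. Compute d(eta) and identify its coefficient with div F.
d(eta) = (-3*y - 3*z) dx ∧ dy ∧ dz; div F = -3*y - 3*z

For a 2-form in R^3 of the form above, applying d gives a 3-form with coefficient ∂P/∂x + ∂Q/∂y + ∂R/∂z:
  ∂P/∂x = -2*z
  ∂Q/∂y = z
  ∂R/∂z = -3*y - 2*z
Sum = -3*y - 3*z, which is exactly div F.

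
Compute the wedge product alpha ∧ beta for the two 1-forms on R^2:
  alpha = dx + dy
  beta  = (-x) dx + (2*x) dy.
alpha ∧ beta = (3*x) dx ∧ dy

Distribute the wedge, using dx_i ∧ dx_j = -dx_j ∧ dx_i and dx_i ∧ dx_i = 0. For each pair (i, j) with i < j, the coefficient of dx_i ∧ dx_j in alpha ∧ beta is (alpha_i * beta_j - alpha_j * beta_i). Collecting: alpha ∧ beta = (3*x) dx ∧ dy.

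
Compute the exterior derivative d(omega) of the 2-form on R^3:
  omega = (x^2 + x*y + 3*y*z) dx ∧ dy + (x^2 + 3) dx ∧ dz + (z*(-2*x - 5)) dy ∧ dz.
d(omega) = (3*y - 2*z) dx ∧ dy ∧ dz

For a 2-form omega = sum_{i<j} g_{ij} dx_i ∧ dx_j, the exterior derivative is
  d(omega) = sum_{i<j} d(g_{ij}) ∧ dx_i ∧ dx_j = sum_{i<j, k} (∂g_{ij}/∂x_k) dx_k ∧ dx_i ∧ dx_j.
Expand each term, using dx_k ∧ dx_i ∧ dx_j = sgn(permutation) dx_{(a)} ∧ dx_{(b)} ∧ dx_{(c)} with (a < b < c) sorted:
  d(x^2 + x*y + 3*y*z) includes (∂/∂z)(x^2 + x*y + 3*y*z) dz = (3*y) dz, which multiplied by dx ∧ dy gives (3*y) dx ∧ dy ∧ dz
  d(z*(-2*x - 5)) includes (∂/∂x)(z*(-2*x - 5)) dx = (-2*z) dx, which multiplied by dy ∧ dz gives (-2*z) dx ∧ dy ∧ dz
Collecting like 3-forms: d(omega) = (3*y - 2*z) dx ∧ dy ∧ dz.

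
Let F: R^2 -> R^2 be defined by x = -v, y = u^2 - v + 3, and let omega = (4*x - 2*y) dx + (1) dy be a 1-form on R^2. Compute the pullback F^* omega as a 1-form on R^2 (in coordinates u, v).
F^* omega = (2*u) du + (2*u^2 + 2*v + 5) dv

Using F^*(f dg) = (f ∘ F) d(g ∘ F), substitute each coordinate x_i by F_i(u, v) in f_i, and replace dx_i by d F_i = (∂F_i/∂u) du + (∂F_i/∂v) dv.
  For the x component: f_1(F) = -2*u^2 - 2*v - 6; d F_1 = (0) du + (-1) dv
  For the y component: f_2(F) = 1; d F_2 = (2*u) du + (-1) dv
Combining and collecting du, dv coefficients:
  coeff of du: 2*u
  coeff of dv: 2*u^2 + 2*v + 5
F^* omega = (2*u) du + (2*u^2 + 2*v + 5) dv.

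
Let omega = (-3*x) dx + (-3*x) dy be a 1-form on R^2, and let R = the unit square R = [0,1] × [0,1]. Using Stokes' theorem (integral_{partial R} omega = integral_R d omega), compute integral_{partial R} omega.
integral_(partial R) omega = -3

Stokes: integral_partial_R omega = integral_R d omega with d omega = (∂Q/∂x - ∂P/∂y) dx ∧ dy.
  ∂Q/∂x = -3
  ∂P/∂y = 0
  integrand = ∂Q/∂x - ∂P/∂y = -3.
Integrating over R: integral_0^1 integral_0^1 (-3) dx dy = -3.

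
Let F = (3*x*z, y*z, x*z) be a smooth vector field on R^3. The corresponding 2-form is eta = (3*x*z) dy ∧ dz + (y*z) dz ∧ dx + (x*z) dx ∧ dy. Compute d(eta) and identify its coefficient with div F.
d(eta) = (x + 4*z) dx ∧ dy ∧ dz; div F = x + 4*z

For a 2-form in R^3 of the form above, applying d gives a 3-form with coefficient ∂P/∂x + ∂Q/∂y + ∂R/∂z:
  ∂P/∂x = 3*z
  ∂Q/∂y = z
  ∂R/∂z = x
Sum = x + 4*z, which is exactly div F.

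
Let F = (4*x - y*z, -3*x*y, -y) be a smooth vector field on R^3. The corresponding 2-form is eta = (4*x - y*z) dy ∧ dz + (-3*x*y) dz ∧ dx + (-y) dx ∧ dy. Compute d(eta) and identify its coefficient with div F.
d(eta) = (4 - 3*x) dx ∧ dy ∧ dz; div F = 4 - 3*x

For a 2-form in R^3 of the form above, applying d gives a 3-form with coefficient ∂P/∂x + ∂Q/∂y + ∂R/∂z:
  ∂P/∂x = 4
  ∂Q/∂y = -3*x
  ∂R/∂z = 0
Sum = 4 - 3*x, which is exactly div F.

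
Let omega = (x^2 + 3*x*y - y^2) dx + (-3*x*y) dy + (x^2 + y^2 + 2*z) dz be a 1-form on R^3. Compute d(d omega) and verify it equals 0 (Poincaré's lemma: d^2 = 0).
d(d omega) = 0

Step 1: d omega = sum_{i<j} (∂f_j/∂x_i - ∂f_i/∂x_j) dx_i ∧ dx_j:
  coeff of dx ∧ dy: -3*x - y
  coeff of dx ∧ dz: 2*x
  coeff of dy ∧ dz: 2*y
Step 2: Apply d again to each 2-form coefficient. The only possible 3-form in R^3 is dx ∧ dy ∧ dz, with coefficient
  ∂(coeff of dy∧dz)/∂x - ∂(coeff of dx∧dz)/∂y + ∂(coeff of dx∧dy)/∂z
  = ∂/∂x (2*y) - ∂/∂y (2*x) + ∂/∂z (-3*x - y).
Each of these terms simplifies to sums of mixed partials that cancel in pairs. The result is 0 (by equality of mixed partials for smooth functions — Schwarz / Clairaut).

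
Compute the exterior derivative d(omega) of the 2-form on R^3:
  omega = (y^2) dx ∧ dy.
d(omega) = 0

For a 2-form omega = sum_{i<j} g_{ij} dx_i ∧ dx_j, the exterior derivative is
  d(omega) = sum_{i<j} d(g_{ij}) ∧ dx_i ∧ dx_j = sum_{i<j, k} (∂g_{ij}/∂x_k) dx_k ∧ dx_i ∧ dx_j.
Expand each term, using dx_k ∧ dx_i ∧ dx_j = sgn(permutation) dx_{(a)} ∧ dx_{(b)} ∧ dx_{(c)} with (a < b < c) sorted:

Collecting like 3-forms: d(omega) = 0.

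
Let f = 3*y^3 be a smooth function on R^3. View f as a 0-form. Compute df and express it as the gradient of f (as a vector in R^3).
df = (0) dx + (9*y^2) dy + (0) dz; grad f = (0, 9*y^2, 0)

For a 0-form f, d f = (∂f/∂x) dx + (∂f/∂y) dy + (∂f/∂z) dz. The components of the vector representation are exactly the entries of grad f in Cartesian coordinates:
  ∂f/∂x = 0
  ∂f/∂y = 9*y^2
  ∂f/∂z = 0.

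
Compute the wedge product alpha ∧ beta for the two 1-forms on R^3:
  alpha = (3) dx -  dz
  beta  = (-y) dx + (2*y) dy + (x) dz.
alpha ∧ beta = (6*y) dx ∧ dy + (3*x - y) dx ∧ dz + (2*y) dy ∧ dz

Distribute the wedge, using dx_i ∧ dx_j = -dx_j ∧ dx_i and dx_i ∧ dx_i = 0. For each pair (i, j) with i < j, the coefficient of dx_i ∧ dx_j in alpha ∧ beta is (alpha_i * beta_j - alpha_j * beta_i). Collecting: alpha ∧ beta = (6*y) dx ∧ dy + (3*x - y) dx ∧ dz + (2*y) dy ∧ dz.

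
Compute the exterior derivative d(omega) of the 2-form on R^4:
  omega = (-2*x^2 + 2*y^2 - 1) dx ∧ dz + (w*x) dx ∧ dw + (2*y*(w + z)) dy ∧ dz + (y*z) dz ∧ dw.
d(omega) = (-4*y) dx ∧ dy ∧ dz + (2*y + z) dy ∧ dz ∧ dw

For a 2-form omega = sum_{i<j} g_{ij} dx_i ∧ dx_j, the exterior derivative is
  d(omega) = sum_{i<j} d(g_{ij}) ∧ dx_i ∧ dx_j = sum_{i<j, k} (∂g_{ij}/∂x_k) dx_k ∧ dx_i ∧ dx_j.
Expand each term, using dx_k ∧ dx_i ∧ dx_j = sgn(permutation) dx_{(a)} ∧ dx_{(b)} ∧ dx_{(c)} with (a < b < c) sorted:
  d(-2*x^2 + 2*y^2 - 1) includes (∂/∂y)(-2*x^2 + 2*y^2 - 1) dy = (4*y) dy, which multiplied by dx ∧ dz gives (-4*y) dx ∧ dy ∧ dz
  d(2*y*(w + z)) includes (∂/∂w)(2*y*(w + z)) dw = (2*y) dw, which multiplied by dy ∧ dz gives (2*y) dy ∧ dz ∧ dw
  d(y*z) includes (∂/∂y)(y*z) dy = (z) dy, which multiplied by dz ∧ dw gives (z) dy ∧ dz ∧ dw
Collecting like 3-forms: d(omega) = (-4*y) dx ∧ dy ∧ dz + (2*y + z) dy ∧ dz ∧ dw.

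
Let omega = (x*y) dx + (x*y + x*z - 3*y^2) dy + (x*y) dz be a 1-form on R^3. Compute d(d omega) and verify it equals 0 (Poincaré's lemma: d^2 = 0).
d(d omega) = 0

Step 1: d omega = sum_{i<j} (∂f_j/∂x_i - ∂f_i/∂x_j) dx_i ∧ dx_j:
  coeff of dx ∧ dy: -x + y + z
  coeff of dx ∧ dz: y
  coeff of dy ∧ dz: 0
Step 2: Apply d again to each 2-form coefficient. The only possible 3-form in R^3 is dx ∧ dy ∧ dz, with coefficient
  ∂(coeff of dy∧dz)/∂x - ∂(coeff of dx∧dz)/∂y + ∂(coeff of dx∧dy)/∂z
  = ∂/∂x (0) - ∂/∂y (y) + ∂/∂z (-x + y + z).
Each of these terms simplifies to sums of mixed partials that cancel in pairs. The result is 0 (by equality of mixed partials for smooth functions — Schwarz / Clairaut).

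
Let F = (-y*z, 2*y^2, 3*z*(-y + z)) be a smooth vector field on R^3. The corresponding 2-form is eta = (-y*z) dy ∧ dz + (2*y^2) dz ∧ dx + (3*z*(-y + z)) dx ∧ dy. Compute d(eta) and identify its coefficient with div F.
d(eta) = (y + 6*z) dx ∧ dy ∧ dz; div F = y + 6*z

For a 2-form in R^3 of the form above, applying d gives a 3-form with coefficient ∂P/∂x + ∂Q/∂y + ∂R/∂z:
  ∂P/∂x = 0
  ∂Q/∂y = 4*y
  ∂R/∂z = -3*y + 6*z
Sum = y + 6*z, which is exactly div F.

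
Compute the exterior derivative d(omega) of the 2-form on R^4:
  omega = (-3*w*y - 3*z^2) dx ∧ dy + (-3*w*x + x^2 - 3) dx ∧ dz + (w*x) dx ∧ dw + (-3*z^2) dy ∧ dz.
d(omega) = (-6*z) dx ∧ dy ∧ dz + (-3*y) dx ∧ dy ∧ dw + (-3*x) dx ∧ dz ∧ dw

For a 2-form omega = sum_{i<j} g_{ij} dx_i ∧ dx_j, the exterior derivative is
  d(omega) = sum_{i<j} d(g_{ij}) ∧ dx_i ∧ dx_j = sum_{i<j, k} (∂g_{ij}/∂x_k) dx_k ∧ dx_i ∧ dx_j.
Expand each term, using dx_k ∧ dx_i ∧ dx_j = sgn(permutation) dx_{(a)} ∧ dx_{(b)} ∧ dx_{(c)} with (a < b < c) sorted:
  d(-3*w*y - 3*z^2) includes (∂/∂z)(-3*w*y - 3*z^2) dz = (-6*z) dz, which multiplied by dx ∧ dy gives (-6*z) dx ∧ dy ∧ dz
  d(-3*w*y - 3*z^2) includes (∂/∂w)(-3*w*y - 3*z^2) dw = (-3*y) dw, which multiplied by dx ∧ dy gives (-3*y) dx ∧ dy ∧ dw
  d(-3*w*x + x^2 - 3) includes (∂/∂w)(-3*w*x + x^2 - 3) dw = (-3*x) dw, which multiplied by dx ∧ dz gives (-3*x) dx ∧ dz ∧ dw
Collecting like 3-forms: d(omega) = (-6*z) dx ∧ dy ∧ dz + (-3*y) dx ∧ dy ∧ dw + (-3*x) dx ∧ dz ∧ dw.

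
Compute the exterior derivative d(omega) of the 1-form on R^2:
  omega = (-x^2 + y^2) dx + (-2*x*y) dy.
d(omega) = (-4*y) dx ∧ dy

For a 1-form omega = sum_i f_i dx_i, the exterior derivative is
  d(omega) = sum_{i < j} (∂f_j/∂x_i - ∂f_i/∂x_j) dx_i ∧ dx_j.
  coefficient of dx ∧ dy: ∂f_2/∂x - ∂f_1/∂y = ∂(-2*x*y)/∂x - ∂(-x^2 + y^2)/∂y = -4*y
Assembling: d(omega) = (-4*y) dx ∧ dy.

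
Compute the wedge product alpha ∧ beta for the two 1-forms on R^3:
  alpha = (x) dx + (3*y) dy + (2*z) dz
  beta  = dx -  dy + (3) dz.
alpha ∧ beta = (-x - 3*y) dx ∧ dy + (3*x - 2*z) dx ∧ dz + (9*y + 2*z) dy ∧ dz

Distribute the wedge, using dx_i ∧ dx_j = -dx_j ∧ dx_i and dx_i ∧ dx_i = 0. For each pair (i, j) with i < j, the coefficient of dx_i ∧ dx_j in alpha ∧ beta is (alpha_i * beta_j - alpha_j * beta_i). Collecting: alpha ∧ beta = (-x - 3*y) dx ∧ dy + (3*x - 2*z) dx ∧ dz + (9*y + 2*z) dy ∧ dz.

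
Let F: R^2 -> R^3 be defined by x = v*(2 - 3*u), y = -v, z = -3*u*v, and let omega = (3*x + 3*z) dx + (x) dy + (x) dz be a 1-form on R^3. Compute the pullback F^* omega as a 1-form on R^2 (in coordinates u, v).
F^* omega = (v^2*(63*u - 24)) du + (v*(63*u^2 - 57*u + 10)) dv

Using F^*(f dg) = (f ∘ F) d(g ∘ F), substitute each coordinate x_i by F_i(u, v) in f_i, and replace dx_i by d F_i = (∂F_i/∂u) du + (∂F_i/∂v) dv.
  For the x component: f_1(F) = 6*v*(1 - 3*u); d F_1 = (-3*v) du + (2 - 3*u) dv
  For the y component: f_2(F) = v*(2 - 3*u); d F_2 = (0) du + (-1) dv
  For the z component: f_3(F) = v*(2 - 3*u); d F_3 = (-3*v) du + (-3*u) dv
Combining and collecting du, dv coefficients:
  coeff of du: v^2*(63*u - 24)
  coeff of dv: v*(63*u^2 - 57*u + 10)
F^* omega = (v^2*(63*u - 24)) du + (v*(63*u^2 - 57*u + 10)) dv.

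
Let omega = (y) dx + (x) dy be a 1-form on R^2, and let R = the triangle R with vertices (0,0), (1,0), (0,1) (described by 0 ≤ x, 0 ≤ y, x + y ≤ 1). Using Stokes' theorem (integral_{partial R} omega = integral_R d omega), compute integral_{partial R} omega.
integral_(partial R) omega = 0

Stokes: integral_partial_R omega = integral_R d omega with d omega = (∂Q/∂x - ∂P/∂y) dx ∧ dy.
  ∂Q/∂x = 1
  ∂P/∂y = 1
  integrand = ∂Q/∂x - ∂P/∂y = 0.
Integrating over R: integral_0^1 integral_0^{1-x} (0) dy dx = 0.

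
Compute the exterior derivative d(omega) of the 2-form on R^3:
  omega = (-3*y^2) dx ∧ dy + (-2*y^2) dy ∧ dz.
d(omega) = 0

For a 2-form omega = sum_{i<j} g_{ij} dx_i ∧ dx_j, the exterior derivative is
  d(omega) = sum_{i<j} d(g_{ij}) ∧ dx_i ∧ dx_j = sum_{i<j, k} (∂g_{ij}/∂x_k) dx_k ∧ dx_i ∧ dx_j.
Expand each term, using dx_k ∧ dx_i ∧ dx_j = sgn(permutation) dx_{(a)} ∧ dx_{(b)} ∧ dx_{(c)} with (a < b < c) sorted:

Collecting like 3-forms: d(omega) = 0.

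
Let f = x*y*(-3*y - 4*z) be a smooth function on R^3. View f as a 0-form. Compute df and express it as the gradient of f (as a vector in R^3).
df = (y*(-3*y - 4*z)) dx + (2*x*(-3*y - 2*z)) dy + (-4*x*y) dz; grad f = (y*(-3*y - 4*z), 2*x*(-3*y - 2*z), -4*x*y)

For a 0-form f, d f = (∂f/∂x) dx + (∂f/∂y) dy + (∂f/∂z) dz. The components of the vector representation are exactly the entries of grad f in Cartesian coordinates:
  ∂f/∂x = y*(-3*y - 4*z)
  ∂f/∂y = 2*x*(-3*y - 2*z)
  ∂f/∂z = -4*x*y.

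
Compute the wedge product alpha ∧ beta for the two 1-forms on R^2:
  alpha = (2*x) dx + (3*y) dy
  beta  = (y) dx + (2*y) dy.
alpha ∧ beta = (y*(4*x - 3*y)) dx ∧ dy

Distribute the wedge, using dx_i ∧ dx_j = -dx_j ∧ dx_i and dx_i ∧ dx_i = 0. For each pair (i, j) with i < j, the coefficient of dx_i ∧ dx_j in alpha ∧ beta is (alpha_i * beta_j - alpha_j * beta_i). Collecting: alpha ∧ beta = (y*(4*x - 3*y)) dx ∧ dy.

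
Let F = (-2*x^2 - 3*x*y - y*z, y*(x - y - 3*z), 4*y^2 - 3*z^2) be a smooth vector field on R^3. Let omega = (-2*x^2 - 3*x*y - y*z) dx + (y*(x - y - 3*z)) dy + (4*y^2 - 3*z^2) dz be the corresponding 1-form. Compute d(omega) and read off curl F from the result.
d(omega) = (11*y) dy ∧ dz + (-y) dz ∧ dx + (3*x + y + z) dx ∧ dy; curl F = (11*y, -y, 3*x + y + z)

d omega = sum_{i<j} (∂f_j/∂x_i - ∂f_i/∂x_j) dx_i ∧ dx_j. Under the identification (dy ∧ dz, dz ∧ dx, dx ∧ dy) ↔ (e_x, e_y, e_z), the coefficients are exactly the components of curl F. Compute:
  ∂R/∂y - ∂Q/∂z = (8*y) - (-3*y) = 11*y
  ∂P/∂z - ∂R/∂x = (-y) - (0) = -y
  ∂Q/∂x - ∂P/∂y = (y) - (-3*x - z) = 3*x + y + z.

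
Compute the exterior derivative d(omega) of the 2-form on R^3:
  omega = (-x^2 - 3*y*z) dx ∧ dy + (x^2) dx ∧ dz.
d(omega) = (-3*y) dx ∧ dy ∧ dz

For a 2-form omega = sum_{i<j} g_{ij} dx_i ∧ dx_j, the exterior derivative is
  d(omega) = sum_{i<j} d(g_{ij}) ∧ dx_i ∧ dx_j = sum_{i<j, k} (∂g_{ij}/∂x_k) dx_k ∧ dx_i ∧ dx_j.
Expand each term, using dx_k ∧ dx_i ∧ dx_j = sgn(permutation) dx_{(a)} ∧ dx_{(b)} ∧ dx_{(c)} with (a < b < c) sorted:
  d(-x^2 - 3*y*z) includes (∂/∂z)(-x^2 - 3*y*z) dz = (-3*y) dz, which multiplied by dx ∧ dy gives (-3*y) dx ∧ dy ∧ dz
Collecting like 3-forms: d(omega) = (-3*y) dx ∧ dy ∧ dz.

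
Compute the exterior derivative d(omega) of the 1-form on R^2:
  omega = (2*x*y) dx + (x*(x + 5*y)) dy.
d(omega) = (5*y) dx ∧ dy

For a 1-form omega = sum_i f_i dx_i, the exterior derivative is
  d(omega) = sum_{i < j} (∂f_j/∂x_i - ∂f_i/∂x_j) dx_i ∧ dx_j.
  coefficient of dx ∧ dy: ∂f_2/∂x - ∂f_1/∂y = ∂(x*(x + 5*y))/∂x - ∂(2*x*y)/∂y = 5*y
Assembling: d(omega) = (5*y) dx ∧ dy.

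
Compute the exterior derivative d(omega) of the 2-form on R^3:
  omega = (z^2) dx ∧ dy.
d(omega) = (2*z) dx ∧ dy ∧ dz

For a 2-form omega = sum_{i<j} g_{ij} dx_i ∧ dx_j, the exterior derivative is
  d(omega) = sum_{i<j} d(g_{ij}) ∧ dx_i ∧ dx_j = sum_{i<j, k} (∂g_{ij}/∂x_k) dx_k ∧ dx_i ∧ dx_j.
Expand each term, using dx_k ∧ dx_i ∧ dx_j = sgn(permutation) dx_{(a)} ∧ dx_{(b)} ∧ dx_{(c)} with (a < b < c) sorted:
  d(z^2) includes (∂/∂z)(z^2) dz = (2*z) dz, which multiplied by dx ∧ dy gives (2*z) dx ∧ dy ∧ dz
Collecting like 3-forms: d(omega) = (2*z) dx ∧ dy ∧ dz.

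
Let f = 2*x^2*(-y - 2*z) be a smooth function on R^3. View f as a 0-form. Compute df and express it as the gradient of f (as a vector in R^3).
df = (4*x*(-y - 2*z)) dx + (-2*x^2) dy + (-4*x^2) dz; grad f = (4*x*(-y - 2*z), -2*x^2, -4*x^2)

For a 0-form f, d f = (∂f/∂x) dx + (∂f/∂y) dy + (∂f/∂z) dz. The components of the vector representation are exactly the entries of grad f in Cartesian coordinates:
  ∂f/∂x = 4*x*(-y - 2*z)
  ∂f/∂y = -2*x^2
  ∂f/∂z = -4*x^2.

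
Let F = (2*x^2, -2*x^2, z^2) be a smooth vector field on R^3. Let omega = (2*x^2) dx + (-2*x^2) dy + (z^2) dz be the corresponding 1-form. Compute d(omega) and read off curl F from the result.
d(omega) = (0) dy ∧ dz + (0) dz ∧ dx + (-4*x) dx ∧ dy; curl F = (0, 0, -4*x)

d omega = sum_{i<j} (∂f_j/∂x_i - ∂f_i/∂x_j) dx_i ∧ dx_j. Under the identification (dy ∧ dz, dz ∧ dx, dx ∧ dy) ↔ (e_x, e_y, e_z), the coefficients are exactly the components of curl F. Compute:
  ∂R/∂y - ∂Q/∂z = (0) - (0) = 0
  ∂P/∂z - ∂R/∂x = (0) - (0) = 0
  ∂Q/∂x - ∂P/∂y = (-4*x) - (0) = -4*x.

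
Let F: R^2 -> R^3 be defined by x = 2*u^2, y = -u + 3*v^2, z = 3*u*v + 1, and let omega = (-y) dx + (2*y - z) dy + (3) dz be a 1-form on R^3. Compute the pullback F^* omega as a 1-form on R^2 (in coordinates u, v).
F^* omega = (4*u^2 - 12*u*v^2 + 3*u*v + 2*u - 6*v^2 + 9*v + 1) du + (-18*u*v^2 - 12*u*v + 9*u + 36*v^3 - 6*v) dv

Using F^*(f dg) = (f ∘ F) d(g ∘ F), substitute each coordinate x_i by F_i(u, v) in f_i, and replace dx_i by d F_i = (∂F_i/∂u) du + (∂F_i/∂v) dv.
  For the x component: f_1(F) = u - 3*v^2; d F_1 = (4*u) du + (0) dv
  For the y component: f_2(F) = -3*u*v - 2*u + 6*v^2 - 1; d F_2 = (-1) du + (6*v) dv
  For the z component: f_3(F) = 3; d F_3 = (3*v) du + (3*u) dv
Combining and collecting du, dv coefficients:
  coeff of du: 4*u^2 - 12*u*v^2 + 3*u*v + 2*u - 6*v^2 + 9*v + 1
  coeff of dv: -18*u*v^2 - 12*u*v + 9*u + 36*v^3 - 6*v
F^* omega = (4*u^2 - 12*u*v^2 + 3*u*v + 2*u - 6*v^2 + 9*v + 1) du + (-18*u*v^2 - 12*u*v + 9*u + 36*v^3 - 6*v) dv.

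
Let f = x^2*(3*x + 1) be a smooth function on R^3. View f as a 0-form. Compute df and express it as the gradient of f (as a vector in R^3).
df = (x*(9*x + 2)) dx + (0) dy + (0) dz; grad f = (x*(9*x + 2), 0, 0)

For a 0-form f, d f = (∂f/∂x) dx + (∂f/∂y) dy + (∂f/∂z) dz. The components of the vector representation are exactly the entries of grad f in Cartesian coordinates:
  ∂f/∂x = x*(9*x + 2)
  ∂f/∂y = 0
  ∂f/∂z = 0.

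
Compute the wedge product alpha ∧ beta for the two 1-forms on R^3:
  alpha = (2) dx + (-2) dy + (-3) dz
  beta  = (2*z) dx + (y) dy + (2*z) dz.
alpha ∧ beta = (2*y + 4*z) dx ∧ dy + (10*z) dx ∧ dz + (3*y - 4*z) dy ∧ dz

Distribute the wedge, using dx_i ∧ dx_j = -dx_j ∧ dx_i and dx_i ∧ dx_i = 0. For each pair (i, j) with i < j, the coefficient of dx_i ∧ dx_j in alpha ∧ beta is (alpha_i * beta_j - alpha_j * beta_i). Collecting: alpha ∧ beta = (2*y + 4*z) dx ∧ dy + (10*z) dx ∧ dz + (3*y - 4*z) dy ∧ dz.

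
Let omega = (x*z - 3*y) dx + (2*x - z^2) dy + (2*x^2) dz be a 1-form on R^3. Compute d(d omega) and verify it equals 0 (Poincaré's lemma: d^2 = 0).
d(d omega) = 0

Step 1: d omega = sum_{i<j} (∂f_j/∂x_i - ∂f_i/∂x_j) dx_i ∧ dx_j:
  coeff of dx ∧ dy: 5
  coeff of dx ∧ dz: 3*x
  coeff of dy ∧ dz: 2*z
Step 2: Apply d again to each 2-form coefficient. The only possible 3-form in R^3 is dx ∧ dy ∧ dz, with coefficient
  ∂(coeff of dy∧dz)/∂x - ∂(coeff of dx∧dz)/∂y + ∂(coeff of dx∧dy)/∂z
  = ∂/∂x (2*z) - ∂/∂y (3*x) + ∂/∂z (5).
Each of these terms simplifies to sums of mixed partials that cancel in pairs. The result is 0 (by equality of mixed partials for smooth functions — Schwarz / Clairaut).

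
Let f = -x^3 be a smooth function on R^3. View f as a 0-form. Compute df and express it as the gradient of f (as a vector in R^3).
df = (-3*x^2) dx + (0) dy + (0) dz; grad f = (-3*x^2, 0, 0)

For a 0-form f, d f = (∂f/∂x) dx + (∂f/∂y) dy + (∂f/∂z) dz. The components of the vector representation are exactly the entries of grad f in Cartesian coordinates:
  ∂f/∂x = -3*x^2
  ∂f/∂y = 0
  ∂f/∂z = 0.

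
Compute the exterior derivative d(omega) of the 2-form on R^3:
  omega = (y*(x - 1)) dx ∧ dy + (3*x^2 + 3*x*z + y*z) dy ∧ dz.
d(omega) = (6*x + 3*z) dx ∧ dy ∧ dz

For a 2-form omega = sum_{i<j} g_{ij} dx_i ∧ dx_j, the exterior derivative is
  d(omega) = sum_{i<j} d(g_{ij}) ∧ dx_i ∧ dx_j = sum_{i<j, k} (∂g_{ij}/∂x_k) dx_k ∧ dx_i ∧ dx_j.
Expand each term, using dx_k ∧ dx_i ∧ dx_j = sgn(permutation) dx_{(a)} ∧ dx_{(b)} ∧ dx_{(c)} with (a < b < c) sorted:
  d(3*x^2 + 3*x*z + y*z) includes (∂/∂x)(3*x^2 + 3*x*z + y*z) dx = (6*x + 3*z) dx, which multiplied by dy ∧ dz gives (6*x + 3*z) dx ∧ dy ∧ dz
Collecting like 3-forms: d(omega) = (6*x + 3*z) dx ∧ dy ∧ dz.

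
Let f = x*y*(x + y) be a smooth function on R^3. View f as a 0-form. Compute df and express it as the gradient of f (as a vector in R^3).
df = (y*(2*x + y)) dx + (x*(x + 2*y)) dy + (0) dz; grad f = (y*(2*x + y), x*(x + 2*y), 0)

For a 0-form f, d f = (∂f/∂x) dx + (∂f/∂y) dy + (∂f/∂z) dz. The components of the vector representation are exactly the entries of grad f in Cartesian coordinates:
  ∂f/∂x = y*(2*x + y)
  ∂f/∂y = x*(x + 2*y)
  ∂f/∂z = 0.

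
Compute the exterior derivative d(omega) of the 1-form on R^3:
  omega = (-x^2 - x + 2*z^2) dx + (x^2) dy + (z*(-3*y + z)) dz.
d(omega) = (2*x) dx ∧ dy + (-4*z) dx ∧ dz + (-3*z) dy ∧ dz

For a 1-form omega = sum_i f_i dx_i, the exterior derivative is
  d(omega) = sum_{i < j} (∂f_j/∂x_i - ∂f_i/∂x_j) dx_i ∧ dx_j.
  coefficient of dx ∧ dy: ∂f_2/∂x - ∂f_1/∂y = ∂(x^2)/∂x - ∂(-x^2 - x + 2*z^2)/∂y = 2*x
  coefficient of dx ∧ dz: ∂f_3/∂x - ∂f_1/∂z = ∂(z*(-3*y + z))/∂x - ∂(-x^2 - x + 2*z^2)/∂z = -4*z
  coefficient of dy ∧ dz: ∂f_3/∂y - ∂f_2/∂z = ∂(z*(-3*y + z))/∂y - ∂(x^2)/∂z = -3*z
Assembling: d(omega) = (2*x) dx ∧ dy + (-4*z) dx ∧ dz + (-3*z) dy ∧ dz.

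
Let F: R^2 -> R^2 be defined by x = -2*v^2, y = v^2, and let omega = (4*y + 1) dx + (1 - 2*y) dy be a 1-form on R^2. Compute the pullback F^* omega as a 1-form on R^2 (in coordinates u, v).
F^* omega = (-20*v^3 - 2*v) dv

Using F^*(f dg) = (f ∘ F) d(g ∘ F), substitute each coordinate x_i by F_i(u, v) in f_i, and replace dx_i by d F_i = (∂F_i/∂u) du + (∂F_i/∂v) dv.
  For the x component: f_1(F) = 4*v^2 + 1; d F_1 = (0) du + (-4*v) dv
  For the y component: f_2(F) = 1 - 2*v^2; d F_2 = (0) du + (2*v) dv
Combining and collecting du, dv coefficients:
  coeff of du: 0
  coeff of dv: -20*v^3 - 2*v
F^* omega = (-20*v^3 - 2*v) dv.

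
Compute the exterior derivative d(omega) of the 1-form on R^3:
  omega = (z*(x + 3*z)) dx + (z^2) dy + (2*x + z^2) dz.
d(omega) = (-x - 6*z + 2) dx ∧ dz + (-2*z) dy ∧ dz

For a 1-form omega = sum_i f_i dx_i, the exterior derivative is
  d(omega) = sum_{i < j} (∂f_j/∂x_i - ∂f_i/∂x_j) dx_i ∧ dx_j.
  coefficient of dx ∧ dz: ∂f_3/∂x - ∂f_1/∂z = ∂(2*x + z^2)/∂x - ∂(z*(x + 3*z))/∂z = -x - 6*z + 2
  coefficient of dy ∧ dz: ∂f_3/∂y - ∂f_2/∂z = ∂(2*x + z^2)/∂y - ∂(z^2)/∂z = -2*z
Assembling: d(omega) = (-x - 6*z + 2) dx ∧ dz + (-2*z) dy ∧ dz.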